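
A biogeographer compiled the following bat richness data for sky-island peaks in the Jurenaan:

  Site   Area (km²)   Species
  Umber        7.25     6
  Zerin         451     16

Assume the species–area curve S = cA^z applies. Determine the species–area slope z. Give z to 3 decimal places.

Taking logs: ln S = ln c + z ln A, so z = (ln S₂ − ln S₁)/(ln A₂ − ln A₁).
z = ln(16/6) / ln(451/7.25) = ln(2.667) / ln(62.21) = 0.9808 / 4.1305 = 0.2375

0.237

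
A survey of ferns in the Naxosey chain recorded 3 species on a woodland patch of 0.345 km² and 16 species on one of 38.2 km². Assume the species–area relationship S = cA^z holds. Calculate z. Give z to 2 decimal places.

Taking logs: ln S = ln c + z ln A, so z = (ln S₂ − ln S₁)/(ln A₂ − ln A₁).
z = ln(16/3) / ln(38.2/0.345) = ln(5.333) / ln(110.7) = 1.6740 / 4.7070 = 0.3556

0.36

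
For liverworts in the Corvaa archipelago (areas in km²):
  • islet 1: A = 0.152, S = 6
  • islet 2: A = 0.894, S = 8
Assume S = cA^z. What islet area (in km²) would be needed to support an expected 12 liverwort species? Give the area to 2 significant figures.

z = ln(8/6) / ln(0.894/0.152) = 0.2877 / 1.7718 = 0.1624
c = 6 / 0.152^0.1624 = 6 / 0.7365 = 8.147
A = (12/8.147)^(1/0.1624) ⇒ ln A = ln(1.473)/0.1624 = 2.3852
A = e^2.3852 ≈ 10.86 km²

11 km²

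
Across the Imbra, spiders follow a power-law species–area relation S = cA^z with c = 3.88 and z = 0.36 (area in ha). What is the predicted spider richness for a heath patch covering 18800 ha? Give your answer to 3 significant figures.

134

S = 3.88 × 18800^0.36 = 3.88 × 34.57 ≈ 134.1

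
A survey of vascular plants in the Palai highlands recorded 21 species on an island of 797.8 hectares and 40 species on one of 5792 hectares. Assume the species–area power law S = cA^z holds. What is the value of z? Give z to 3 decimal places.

0.325

Taking logs: ln S = ln c + z ln A, so z = (ln S₂ − ln S₁)/(ln A₂ − ln A₁).
z = ln(40/21) / ln(5792/797.8) = ln(1.905) / ln(7.26) = 0.6444 / 1.9824 = 0.3250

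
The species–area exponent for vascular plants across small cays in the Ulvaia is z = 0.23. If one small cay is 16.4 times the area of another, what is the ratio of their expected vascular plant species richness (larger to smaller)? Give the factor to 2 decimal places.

1.90

S₂/S₁ = (A₂/A₁)^z = 16.4^0.23
ln(S₂/S₁) = 0.23 × ln 16.4 = 0.23 × 2.7973 = 0.6434
S₂/S₁ = e^0.6434 ≈ 1.903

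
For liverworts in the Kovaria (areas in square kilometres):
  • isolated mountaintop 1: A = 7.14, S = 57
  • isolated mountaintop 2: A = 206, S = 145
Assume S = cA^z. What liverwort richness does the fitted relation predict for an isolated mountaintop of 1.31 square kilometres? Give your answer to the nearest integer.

z = ln(145/57) / ln(206/7.14) = 0.9337 / 3.3622 = 0.2777
c = 57 / 7.14^0.2777 = 57 / 1.726 = 33.02
S₃ = 33.02 × 1.31^0.2777 = 33.02 × 1.078 ≈ 35.59

36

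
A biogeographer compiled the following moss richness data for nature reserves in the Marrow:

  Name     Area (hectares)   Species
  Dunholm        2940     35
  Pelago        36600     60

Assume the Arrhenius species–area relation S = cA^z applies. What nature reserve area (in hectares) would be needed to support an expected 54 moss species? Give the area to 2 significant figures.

z = ln(60/35) / ln(36600/2940) = 0.5390 / 2.5216 = 0.2137
c = 35 / 2940^0.2137 = 35 / 5.513 = 6.349
A = (54/6.349)^(1/0.2137) ⇒ ln A = ln(8.505)/0.2137 = 10.0149
A = e^10.0149 ≈ 22357 hectares

22000 hectares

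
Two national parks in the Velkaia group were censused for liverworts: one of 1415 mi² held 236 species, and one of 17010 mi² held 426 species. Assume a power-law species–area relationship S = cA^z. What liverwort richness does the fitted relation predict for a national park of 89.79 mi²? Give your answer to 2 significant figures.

120

z = ln(426/236) / ln(17010/1415) = 0.5906 / 2.4867 = 0.2375
c = 236 / 1415^0.2375 = 236 / 5.602 = 42.13
S₃ = 42.13 × 89.79^0.2375 = 42.13 × 2.91 ≈ 122.6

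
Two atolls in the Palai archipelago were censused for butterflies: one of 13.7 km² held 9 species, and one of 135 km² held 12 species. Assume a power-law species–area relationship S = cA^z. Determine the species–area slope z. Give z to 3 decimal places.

Taking logs: ln S = ln c + z ln A, so z = (ln S₂ − ln S₁)/(ln A₂ − ln A₁).
z = ln(12/9) / ln(135/13.7) = ln(1.333) / ln(9.854) = 0.2877 / 2.2879 = 0.1257

0.126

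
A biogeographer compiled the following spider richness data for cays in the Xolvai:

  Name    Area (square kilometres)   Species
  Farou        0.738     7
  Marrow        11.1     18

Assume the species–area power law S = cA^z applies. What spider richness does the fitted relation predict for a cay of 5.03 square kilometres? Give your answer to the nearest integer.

14

z = ln(18/7) / ln(11.1/0.738) = 0.9445 / 2.7108 = 0.3484
c = 7 / 0.738^0.3484 = 7 / 0.8996 = 7.782
S₃ = 7.782 × 5.03^0.3484 = 7.782 × 1.756 ≈ 13.66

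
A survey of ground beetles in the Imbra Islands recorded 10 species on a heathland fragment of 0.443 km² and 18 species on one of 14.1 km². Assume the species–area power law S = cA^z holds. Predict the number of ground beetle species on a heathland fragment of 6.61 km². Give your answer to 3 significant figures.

15.8

z = ln(18/10) / ln(14.1/0.443) = 0.5878 / 3.4604 = 0.1699
c = 10 / 0.443^0.1699 = 10 / 0.8708 = 11.48
S₃ = 11.48 × 6.61^0.1699 = 11.48 × 1.378 ≈ 15.83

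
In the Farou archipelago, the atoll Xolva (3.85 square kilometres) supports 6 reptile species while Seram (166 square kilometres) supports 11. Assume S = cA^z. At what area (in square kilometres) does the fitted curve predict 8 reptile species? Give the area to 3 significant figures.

z = ln(11/6) / ln(166/3.85) = 0.6061 / 3.7639 = 0.1610
c = 6 / 3.85^0.1610 = 6 / 1.242 = 4.829
A = (8/4.829)^(1/0.1610) ⇒ ln A = ln(1.657)/0.1610 = 3.1345
A = e^3.1345 ≈ 22.98 square kilometres

23.0 square kilometres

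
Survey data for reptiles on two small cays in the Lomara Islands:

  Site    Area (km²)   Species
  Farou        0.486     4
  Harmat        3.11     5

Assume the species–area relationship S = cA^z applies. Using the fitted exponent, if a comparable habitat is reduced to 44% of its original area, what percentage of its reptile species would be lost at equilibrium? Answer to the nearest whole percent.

9%

z = ln(5/4) / ln(3.11/0.486) = 0.2231 / 1.8562 = 0.1202
S_new/S_old = (A_new/A_old)^z = 0.44^0.1202 = exp(0.1202 × -0.8210) = 0.906
Fraction lost = 1 − 0.906 = 0.09398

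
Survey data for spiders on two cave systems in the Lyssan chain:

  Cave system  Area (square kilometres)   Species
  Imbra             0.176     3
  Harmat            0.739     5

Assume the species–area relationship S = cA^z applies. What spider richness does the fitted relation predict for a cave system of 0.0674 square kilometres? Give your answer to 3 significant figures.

z = ln(5/3) / ln(0.739/0.176) = 0.5108 / 1.4348 = 0.3560
c = 3 / 0.176^0.3560 = 3 / 0.5387 = 5.568
S₃ = 5.568 × 0.0674^0.3560 = 5.568 × 0.3828 ≈ 2.132

2.13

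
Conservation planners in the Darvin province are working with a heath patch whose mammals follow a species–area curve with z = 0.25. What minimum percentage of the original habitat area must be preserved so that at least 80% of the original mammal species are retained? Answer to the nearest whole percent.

41%

Need (A_new/A_old)^0.25 = 0.8, so A_new/A_old = 0.8^(1/0.25) = 0.8^4
ln(A_new/A_old) = ln 0.8 / 0.25 = -0.2231 / 0.25 = -0.8926
A_new/A_old = e^-0.8926 ≈ 0.4096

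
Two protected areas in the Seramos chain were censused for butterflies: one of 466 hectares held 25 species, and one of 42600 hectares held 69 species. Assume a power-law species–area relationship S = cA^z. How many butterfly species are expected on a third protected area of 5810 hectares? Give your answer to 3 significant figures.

z = ln(69/25) / ln(42600/466) = 1.0152 / 4.5154 = 0.2248
c = 25 / 466^0.2248 = 25 / 3.981 = 6.28
S₃ = 6.28 × 5810^0.2248 = 6.28 × 7.02 ≈ 44.09

44.1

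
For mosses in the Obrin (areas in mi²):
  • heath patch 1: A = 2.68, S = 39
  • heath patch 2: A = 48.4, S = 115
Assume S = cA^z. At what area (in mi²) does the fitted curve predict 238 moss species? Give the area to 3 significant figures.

z = ln(115/39) / ln(48.4/2.68) = 1.0814 / 2.8937 = 0.3737
c = 39 / 2.68^0.3737 = 39 / 1.445 = 26.98
A = (238/26.98)^(1/0.3737) ⇒ ln A = ln(8.821)/0.3737 = 5.8258
A = e^5.8258 ≈ 338.9 mi²

339 mi²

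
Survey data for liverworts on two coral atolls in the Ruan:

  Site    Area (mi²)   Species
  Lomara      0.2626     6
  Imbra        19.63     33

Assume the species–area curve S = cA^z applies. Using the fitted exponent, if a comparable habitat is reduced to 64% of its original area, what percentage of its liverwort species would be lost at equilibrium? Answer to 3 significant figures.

16.2%

z = ln(33/6) / ln(19.63/0.2626) = 1.7047 / 4.3142 = 0.3951
S_new/S_old = (A_new/A_old)^z = 0.64^0.3951 = exp(0.3951 × -0.4463) = 0.8383
Fraction lost = 1 − 0.8383 = 0.1617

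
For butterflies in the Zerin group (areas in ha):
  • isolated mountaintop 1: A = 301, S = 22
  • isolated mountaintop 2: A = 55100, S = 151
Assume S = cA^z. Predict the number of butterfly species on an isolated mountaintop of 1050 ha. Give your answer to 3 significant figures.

34.9

z = ln(151/22) / ln(55100/301) = 1.9262 / 5.2098 = 0.3697
c = 22 / 301^0.3697 = 22 / 8.249 = 2.667
S₃ = 2.667 × 1050^0.3697 = 2.667 × 13.09 ≈ 34.92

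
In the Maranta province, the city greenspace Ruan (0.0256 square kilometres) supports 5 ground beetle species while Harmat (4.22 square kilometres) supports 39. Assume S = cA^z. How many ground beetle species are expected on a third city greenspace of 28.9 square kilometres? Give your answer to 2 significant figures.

85

z = ln(39/5) / ln(4.22/0.0256) = 2.0541 / 5.1050 = 0.4024
c = 5 / 0.0256^0.4024 = 5 / 0.2288 = 21.85
S₃ = 21.85 × 28.9^0.4024 = 21.85 × 3.871 ≈ 84.58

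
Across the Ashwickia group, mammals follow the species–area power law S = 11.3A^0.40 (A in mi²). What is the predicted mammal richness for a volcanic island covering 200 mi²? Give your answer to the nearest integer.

S = 11.3 × 200^0.4
ln S = ln 11.3 + 0.4 × ln 200 = 2.4248 + 0.4 × 5.2983 = 4.5441
S = e^4.5441 ≈ 94.08

94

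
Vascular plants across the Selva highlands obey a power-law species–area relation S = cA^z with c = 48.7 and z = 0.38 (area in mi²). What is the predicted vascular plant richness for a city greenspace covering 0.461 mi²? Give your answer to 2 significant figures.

36

S = 48.7 × 0.461^0.38
ln S = ln 48.7 + 0.38 × ln 0.461 = 3.8857 + 0.38 × -0.7744 = 3.5914
S = e^3.5914 ≈ 36.29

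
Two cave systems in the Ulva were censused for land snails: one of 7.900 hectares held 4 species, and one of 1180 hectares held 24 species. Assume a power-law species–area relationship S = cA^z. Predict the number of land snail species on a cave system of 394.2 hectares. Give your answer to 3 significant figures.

z = ln(24/4) / ln(1180/7.9) = 1.7918 / 5.0064 = 0.3579
c = 4 / 7.9^0.3579 = 4 / 2.095 = 1.909
S₃ = 1.909 × 394.2^0.3579 = 1.909 × 8.492 ≈ 16.21

16.2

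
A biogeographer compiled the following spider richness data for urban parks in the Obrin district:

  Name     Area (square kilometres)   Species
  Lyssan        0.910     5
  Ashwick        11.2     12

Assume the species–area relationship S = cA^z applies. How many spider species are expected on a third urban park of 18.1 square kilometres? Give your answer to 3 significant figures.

z = ln(12/5) / ln(11.2/0.91) = 0.8755 / 2.5102 = 0.3488
c = 5 / 0.91^0.3488 = 5 / 0.9676 = 5.167
S₃ = 5.167 × 18.1^0.3488 = 5.167 × 2.746 ≈ 14.19

14.2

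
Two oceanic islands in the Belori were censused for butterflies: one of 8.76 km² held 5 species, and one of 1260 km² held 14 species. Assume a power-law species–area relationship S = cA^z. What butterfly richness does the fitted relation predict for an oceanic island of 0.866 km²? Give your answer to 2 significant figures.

3.1

z = ln(14/5) / ln(1260/8.76) = 1.0296 / 4.9687 = 0.2072
c = 5 / 8.76^0.2072 = 5 / 1.568 = 3.189
S₃ = 3.189 × 0.866^0.2072 = 3.189 × 0.9706 ≈ 3.095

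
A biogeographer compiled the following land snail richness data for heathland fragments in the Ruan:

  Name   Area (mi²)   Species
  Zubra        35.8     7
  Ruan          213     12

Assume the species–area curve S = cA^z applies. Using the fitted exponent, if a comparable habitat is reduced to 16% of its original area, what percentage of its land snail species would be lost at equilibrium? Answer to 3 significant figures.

42.5%

z = ln(12/7) / ln(213/35.8) = 0.5390 / 1.7833 = 0.3022
S_new/S_old = (A_new/A_old)^z = 0.16^0.3022 = exp(0.3022 × -1.8326) = 0.5747
Fraction lost = 1 − 0.5747 = 0.4253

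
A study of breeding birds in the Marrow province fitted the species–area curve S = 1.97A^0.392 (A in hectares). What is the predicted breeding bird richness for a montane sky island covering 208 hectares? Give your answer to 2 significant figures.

S = 1.97 × 208^0.392 = 1.97 × 8.104 ≈ 15.96

16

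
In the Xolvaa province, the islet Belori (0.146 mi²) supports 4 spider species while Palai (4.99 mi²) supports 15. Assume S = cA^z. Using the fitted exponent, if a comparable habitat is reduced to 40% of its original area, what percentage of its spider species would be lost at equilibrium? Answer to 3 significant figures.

29.0%

z = ln(15/4) / ln(4.99/0.146) = 1.3218 / 3.5316 = 0.3743
S_new/S_old = (A_new/A_old)^z = 0.4^0.3743 = exp(0.3743 × -0.9163) = 0.7097
Fraction lost = 1 − 0.7097 = 0.2903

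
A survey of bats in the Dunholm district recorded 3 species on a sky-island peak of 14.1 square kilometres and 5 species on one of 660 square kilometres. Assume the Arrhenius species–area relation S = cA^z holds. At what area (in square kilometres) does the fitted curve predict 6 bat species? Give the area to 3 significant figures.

z = ln(5/3) / ln(660/14.1) = 0.5108 / 3.8461 = 0.1328
c = 3 / 14.1^0.1328 = 3 / 1.421 = 2.111
A = (6/2.111)^(1/0.1328) ⇒ ln A = ln(2.842)/0.1328 = 7.8650
A = e^7.8650 ≈ 2604 square kilometres

2600 square kilometres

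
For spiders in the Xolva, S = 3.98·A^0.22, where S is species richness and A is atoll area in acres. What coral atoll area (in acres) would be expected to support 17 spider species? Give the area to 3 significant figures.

17 = 3.98 × A^0.22  ⇒  A^0.22 = 17/3.98 = 4.271
ln A = ln(4.271) / 0.22 = 1.4519 / 0.22 = 6.5997
A = e^6.5997 ≈ 734.9 acres

735 acres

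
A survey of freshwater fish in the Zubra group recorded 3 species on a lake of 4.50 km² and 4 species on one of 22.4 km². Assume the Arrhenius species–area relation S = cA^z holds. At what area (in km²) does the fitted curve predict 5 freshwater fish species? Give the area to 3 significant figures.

z = ln(4/3) / ln(22.4/4.5) = 0.2877 / 1.6050 = 0.1792
c = 3 / 4.5^0.1792 = 3 / 1.309 = 2.291
A = (5/2.291)^(1/0.1792) ⇒ ln A = ln(2.182)/0.1792 = 4.3540
A = e^4.3540 ≈ 77.79 km²

77.8 km²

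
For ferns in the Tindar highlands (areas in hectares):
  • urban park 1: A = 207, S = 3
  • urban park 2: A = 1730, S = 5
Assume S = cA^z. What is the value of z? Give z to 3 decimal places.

Taking logs: ln S = ln c + z ln A, so z = (ln S₂ − ln S₁)/(ln A₂ − ln A₁).
z = ln(5/3) / ln(1730/207) = ln(1.667) / ln(8.357) = 0.5108 / 2.1232 = 0.2406

0.241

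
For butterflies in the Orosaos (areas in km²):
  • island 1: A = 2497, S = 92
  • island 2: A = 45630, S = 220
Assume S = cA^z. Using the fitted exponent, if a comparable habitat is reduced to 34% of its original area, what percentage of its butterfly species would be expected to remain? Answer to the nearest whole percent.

72%

z = ln(220/92) / ln(45630/2497) = 0.8718 / 2.9055 = 0.3001
S_new/S_old = (A_new/A_old)^z = 0.34^0.3001 = exp(0.3001 × -1.0788) = 0.7235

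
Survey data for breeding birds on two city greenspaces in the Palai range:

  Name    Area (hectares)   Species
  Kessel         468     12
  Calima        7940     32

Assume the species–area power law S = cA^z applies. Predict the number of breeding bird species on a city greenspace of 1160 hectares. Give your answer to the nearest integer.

z = ln(32/12) / ln(7940/468) = 0.9808 / 2.8312 = 0.3464
c = 12 / 468^0.3464 = 12 / 8.415 = 1.426
S₃ = 1.426 × 1160^0.3464 = 1.426 × 11.52 ≈ 16.43

16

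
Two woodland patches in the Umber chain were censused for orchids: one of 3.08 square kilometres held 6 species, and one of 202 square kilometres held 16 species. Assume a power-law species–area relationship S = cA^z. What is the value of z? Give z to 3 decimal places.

0.234

Taking logs: ln S = ln c + z ln A, so z = (ln S₂ − ln S₁)/(ln A₂ − ln A₁).
z = ln(16/6) / ln(202/3.08) = ln(2.667) / ln(65.58) = 0.9808 / 4.1833 = 0.2345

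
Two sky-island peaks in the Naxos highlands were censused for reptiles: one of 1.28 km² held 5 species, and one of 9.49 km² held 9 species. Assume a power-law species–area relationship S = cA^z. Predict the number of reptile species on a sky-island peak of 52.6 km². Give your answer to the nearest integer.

z = ln(9/5) / ln(9.49/1.28) = 0.5878 / 2.0034 = 0.2934
c = 5 / 1.28^0.2934 = 5 / 1.075 = 4.651
S₃ = 4.651 × 52.6^0.2934 = 4.651 × 3.198 ≈ 14.87

15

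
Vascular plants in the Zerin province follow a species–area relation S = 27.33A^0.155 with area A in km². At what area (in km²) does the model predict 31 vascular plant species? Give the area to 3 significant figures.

2.25 km²

31 = 27.33 × A^0.155  ⇒  A^0.155 = 31/27.33 = 1.134
ln A = ln(1.134) / 0.155 = 0.1260 / 0.155 = 0.8129
A = e^0.8129 ≈ 2.254 km²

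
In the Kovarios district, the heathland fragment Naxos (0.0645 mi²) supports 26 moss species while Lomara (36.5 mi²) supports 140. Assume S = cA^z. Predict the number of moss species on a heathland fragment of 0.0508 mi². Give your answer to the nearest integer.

24

z = ln(140/26) / ln(36.5/0.0645) = 1.6835 / 6.3384 = 0.2656
c = 26 / 0.0645^0.2656 = 26 / 0.4828 = 53.85
S₃ = 53.85 × 0.0508^0.2656 = 53.85 × 0.4532 ≈ 24.4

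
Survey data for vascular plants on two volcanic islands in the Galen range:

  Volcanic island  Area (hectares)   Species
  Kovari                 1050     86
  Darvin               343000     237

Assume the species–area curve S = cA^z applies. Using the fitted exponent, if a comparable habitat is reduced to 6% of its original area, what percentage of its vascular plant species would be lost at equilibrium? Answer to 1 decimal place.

38.9%

z = ln(237/86) / ln(343000/1050) = 1.0137 / 5.7889 = 0.1751
S_new/S_old = (A_new/A_old)^z = 0.06^0.1751 = exp(0.1751 × -2.8134) = 0.611
Fraction lost = 1 − 0.611 = 0.389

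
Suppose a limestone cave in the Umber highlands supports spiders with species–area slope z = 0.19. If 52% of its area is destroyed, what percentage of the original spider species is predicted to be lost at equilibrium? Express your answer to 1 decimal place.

13.0%

S_new/S_old = (A_new/A_old)^z = 0.48^0.19
= exp(0.19 × ln 0.48) = exp(0.19 × -0.7340) = exp(-0.1395) ≈ 0.8698
Fraction lost = 1 − 0.8698 = 0.1302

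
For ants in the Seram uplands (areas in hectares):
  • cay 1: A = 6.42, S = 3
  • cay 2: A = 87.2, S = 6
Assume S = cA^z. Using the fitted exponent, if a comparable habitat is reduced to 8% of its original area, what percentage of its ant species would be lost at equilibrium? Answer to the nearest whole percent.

49%

z = ln(6/3) / ln(87.2/6.42) = 0.6931 / 2.6088 = 0.2657
S_new/S_old = (A_new/A_old)^z = 0.08^0.2657 = exp(0.2657 × -2.5257) = 0.5112
Fraction lost = 1 − 0.5112 = 0.4888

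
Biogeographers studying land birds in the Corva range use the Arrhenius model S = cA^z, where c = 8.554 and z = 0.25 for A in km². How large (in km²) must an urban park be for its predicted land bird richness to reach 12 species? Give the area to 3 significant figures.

3.87 km²

12 = 8.554 × A^0.25  ⇒  A^0.25 = 12/8.554 = 1.403
ln A = ln(1.403) / 0.25 = 0.3385 / 0.25 = 1.3540
A = e^1.3540 ≈ 3.873 km²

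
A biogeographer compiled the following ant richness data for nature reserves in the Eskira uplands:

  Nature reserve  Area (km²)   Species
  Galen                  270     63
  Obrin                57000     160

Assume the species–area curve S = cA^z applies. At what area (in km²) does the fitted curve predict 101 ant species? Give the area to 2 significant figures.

z = ln(160/63) / ln(57000/270) = 0.9320 / 5.3524 = 0.1741
c = 63 / 270^0.1741 = 63 / 2.651 = 23.77
A = (101/23.77)^(1/0.1741) ⇒ ln A = ln(4.25)/0.1741 = 8.3089
A = e^8.3089 ≈ 4060 km²

4100 km²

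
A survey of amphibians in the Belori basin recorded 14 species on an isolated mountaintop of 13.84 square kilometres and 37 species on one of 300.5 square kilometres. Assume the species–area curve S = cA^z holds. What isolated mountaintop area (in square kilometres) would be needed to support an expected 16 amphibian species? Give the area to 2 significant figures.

21 square kilometres

z = ln(37/14) / ln(300.5/13.84) = 0.9719 / 3.0779 = 0.3158
c = 14 / 13.84^0.3158 = 14 / 2.293 = 6.107
A = (16/6.107)^(1/0.3158) ⇒ ln A = ln(2.62)/0.3158 = 3.0505
A = e^3.0505 ≈ 21.13 square kilometres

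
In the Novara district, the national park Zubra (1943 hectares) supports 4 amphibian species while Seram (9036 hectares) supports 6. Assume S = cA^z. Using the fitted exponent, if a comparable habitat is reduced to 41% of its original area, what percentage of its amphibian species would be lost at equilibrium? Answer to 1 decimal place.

z = ln(6/4) / ln(9036/1943) = 0.4055 / 1.5370 = 0.2638
S_new/S_old = (A_new/A_old)^z = 0.41^0.2638 = exp(0.2638 × -0.8916) = 0.7904
Fraction lost = 1 − 0.7904 = 0.2096

21.0%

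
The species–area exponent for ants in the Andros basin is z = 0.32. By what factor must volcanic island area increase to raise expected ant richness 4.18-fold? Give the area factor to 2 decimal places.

87.33

(A₂/A₁)^0.32 = 4.18, so A₂/A₁ = 4.18^(1/0.32) = 4.18^3.125
ln(A₂/A₁) = ln 4.18 / 0.32 = 1.4303 / 0.32 = 4.4697
A₂/A₁ = e^4.4697 ≈ 87.33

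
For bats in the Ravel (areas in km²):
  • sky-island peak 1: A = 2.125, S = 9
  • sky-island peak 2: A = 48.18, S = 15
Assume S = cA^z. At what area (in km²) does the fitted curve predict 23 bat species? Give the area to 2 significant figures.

z = ln(15/9) / ln(48.18/2.125) = 0.5108 / 3.1212 = 0.1637
c = 9 / 2.125^0.1637 = 9 / 1.131 = 7.955
A = (23/7.955)^(1/0.1637) ⇒ ln A = ln(2.891)/0.1637 = 6.4867
A = e^6.4867 ≈ 656.3 km²

660 km²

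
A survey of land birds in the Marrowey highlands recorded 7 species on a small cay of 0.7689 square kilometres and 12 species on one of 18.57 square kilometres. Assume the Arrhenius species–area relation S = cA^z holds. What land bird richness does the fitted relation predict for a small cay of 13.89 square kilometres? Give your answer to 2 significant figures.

z = ln(12/7) / ln(18.57/0.7689) = 0.5390 / 3.1843 = 0.1693
c = 7 / 0.7689^0.1693 = 7 / 0.9565 = 7.318
S₃ = 7.318 × 13.89^0.1693 = 7.318 × 1.561 ≈ 11.42

11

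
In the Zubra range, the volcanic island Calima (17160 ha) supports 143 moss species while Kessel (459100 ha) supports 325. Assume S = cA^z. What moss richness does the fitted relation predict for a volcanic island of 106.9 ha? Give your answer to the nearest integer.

40

z = ln(325/143) / ln(459100/17160) = 0.8210 / 3.2867 = 0.2498
c = 143 / 17160^0.2498 = 143 / 11.42 = 12.52
S₃ = 12.52 × 106.9^0.2498 = 12.52 × 3.212 ≈ 40.22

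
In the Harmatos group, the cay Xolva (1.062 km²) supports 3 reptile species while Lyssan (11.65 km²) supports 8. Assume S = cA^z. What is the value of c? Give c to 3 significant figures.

z = ln(S₂/S₁) / ln(A₂/A₁) = ln(8/3) / ln(11.65/1.062) = 0.9808 / 2.3952 = 0.4095
c = S₁ / A₁^z = 3 / 1.062^0.4095 = 3 / 1.025 = 2.927

2.93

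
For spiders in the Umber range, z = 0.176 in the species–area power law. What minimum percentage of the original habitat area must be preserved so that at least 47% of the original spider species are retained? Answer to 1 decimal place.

Need (A_new/A_old)^0.176 = 0.47, so A_new/A_old = 0.47^(1/0.176) = 0.47^5.682
ln(A_new/A_old) = ln 0.47 / 0.176 = -0.7550 / 0.176 = -4.2899
A_new/A_old = e^-4.2899 ≈ 0.01371

1.4%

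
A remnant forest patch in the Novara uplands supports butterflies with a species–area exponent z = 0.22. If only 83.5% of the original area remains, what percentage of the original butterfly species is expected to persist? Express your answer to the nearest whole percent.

96%

S_new/S_old = (A_new/A_old)^z = 0.835^0.22
= exp(0.22 × ln 0.835) = exp(0.22 × -0.1803) = exp(-0.0397) ≈ 0.9611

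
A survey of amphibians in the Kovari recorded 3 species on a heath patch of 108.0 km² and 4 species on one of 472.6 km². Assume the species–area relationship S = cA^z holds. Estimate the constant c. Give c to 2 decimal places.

z = ln(S₂/S₁) / ln(A₂/A₁) = ln(4/3) / ln(472.6/108) = 0.2877 / 1.4761 = 0.1949
c = S₁ / A₁^z = 3 / 108^0.1949 = 3 / 2.491 = 1.205

1.20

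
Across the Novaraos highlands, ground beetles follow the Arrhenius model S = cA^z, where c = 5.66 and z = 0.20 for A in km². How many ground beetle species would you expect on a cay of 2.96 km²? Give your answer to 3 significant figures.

7.03

S = 5.66 × 2.96^0.2
ln S = ln 5.66 + 0.2 × ln 2.96 = 1.7334 + 0.2 × 1.0852 = 1.9505
S = e^1.9505 ≈ 7.032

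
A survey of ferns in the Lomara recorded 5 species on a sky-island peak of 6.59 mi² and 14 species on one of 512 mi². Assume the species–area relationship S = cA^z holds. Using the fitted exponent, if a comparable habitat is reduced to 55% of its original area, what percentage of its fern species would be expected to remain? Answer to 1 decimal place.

86.8%

z = ln(14/5) / ln(512/6.59) = 1.0296 / 4.3528 = 0.2365
S_new/S_old = (A_new/A_old)^z = 0.55^0.2365 = exp(0.2365 × -0.5978) = 0.8681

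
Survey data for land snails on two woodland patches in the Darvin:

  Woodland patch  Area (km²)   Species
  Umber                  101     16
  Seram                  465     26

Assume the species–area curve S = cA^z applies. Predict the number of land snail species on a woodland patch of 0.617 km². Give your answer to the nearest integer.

3

z = ln(26/16) / ln(465/101) = 0.4855 / 1.5269 = 0.3180
c = 16 / 101^0.3180 = 16 / 4.338 = 3.688
S₃ = 3.688 × 0.617^0.3180 = 3.688 × 0.8577 ≈ 3.163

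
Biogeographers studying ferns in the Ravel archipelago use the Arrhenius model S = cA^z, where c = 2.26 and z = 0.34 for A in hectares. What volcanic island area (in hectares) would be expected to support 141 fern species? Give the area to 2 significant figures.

141 = 2.26 × A^0.34  ⇒  A^0.34 = 141/2.26 = 62.39
ln A = ln(62.39) / 0.34 = 4.1334 / 0.34 = 12.1570
A = e^12.1570 ≈ 190431 hectares

190000 hectares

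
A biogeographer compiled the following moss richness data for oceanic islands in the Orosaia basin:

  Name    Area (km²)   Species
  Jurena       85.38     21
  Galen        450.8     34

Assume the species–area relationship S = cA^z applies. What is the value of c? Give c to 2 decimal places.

z = ln(S₂/S₁) / ln(A₂/A₁) = ln(34/21) / ln(450.8/85.38) = 0.4818 / 1.6639 = 0.2896
c = S₁ / A₁^z = 21 / 85.38^0.2896 = 21 / 3.625 = 5.793

5.79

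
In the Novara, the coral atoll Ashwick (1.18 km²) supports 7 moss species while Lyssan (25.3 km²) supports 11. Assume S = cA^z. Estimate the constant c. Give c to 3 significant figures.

6.83

z = ln(S₂/S₁) / ln(A₂/A₁) = ln(11/7) / ln(25.3/1.18) = 0.4520 / 3.0653 = 0.1475
c = S₁ / A₁^z = 7 / 1.18^0.1475 = 7 / 1.025 = 6.831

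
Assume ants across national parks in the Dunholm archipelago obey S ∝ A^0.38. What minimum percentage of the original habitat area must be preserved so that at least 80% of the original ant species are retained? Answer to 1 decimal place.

55.6%

Need (A_new/A_old)^0.38 = 0.8, so A_new/A_old = 0.8^(1/0.38) = 0.8^2.632
ln(A_new/A_old) = ln 0.8 / 0.38 = -0.2231 / 0.38 = -0.5872
A_new/A_old = e^-0.5872 ≈ 0.5559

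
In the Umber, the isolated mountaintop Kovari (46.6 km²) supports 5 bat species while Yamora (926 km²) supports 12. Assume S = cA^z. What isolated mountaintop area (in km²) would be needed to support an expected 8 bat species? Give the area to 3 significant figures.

z = ln(12/5) / ln(926/46.6) = 0.8755 / 2.9893 = 0.2929
c = 5 / 46.6^0.2929 = 5 / 3.08 = 1.623
A = (8/1.623)^(1/0.2929) ⇒ ln A = ln(4.929)/0.2929 = 5.4464
A = e^5.4464 ≈ 231.9 km²

232 km²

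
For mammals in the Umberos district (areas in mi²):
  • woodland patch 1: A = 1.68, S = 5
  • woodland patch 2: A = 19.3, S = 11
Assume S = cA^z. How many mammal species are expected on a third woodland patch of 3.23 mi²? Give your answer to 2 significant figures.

6.2

z = ln(11/5) / ln(19.3/1.68) = 0.7885 / 2.4413 = 0.3230
c = 5 / 1.68^0.3230 = 5 / 1.182 = 4.229
S₃ = 4.229 × 3.23^0.3230 = 4.229 × 1.46 ≈ 6.175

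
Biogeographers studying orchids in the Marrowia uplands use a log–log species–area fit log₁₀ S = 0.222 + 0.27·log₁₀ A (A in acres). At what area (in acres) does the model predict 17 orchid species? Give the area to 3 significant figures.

5430 acres

17 = 1.667 × A^0.27  ⇒  A^0.27 = 17/1.667 = 10.2
ln A = ln(10.2) / 0.27 = 2.3220 / 0.27 = 8.6001
A = e^8.6001 ≈ 5432 acres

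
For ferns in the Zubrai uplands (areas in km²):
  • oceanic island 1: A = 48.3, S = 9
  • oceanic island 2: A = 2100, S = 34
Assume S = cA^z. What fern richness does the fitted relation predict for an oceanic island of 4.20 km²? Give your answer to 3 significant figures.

z = ln(34/9) / ln(2100/48.3) = 1.3291 / 3.7723 = 0.3523
c = 9 / 48.3^0.3523 = 9 / 3.92 = 2.296
S₃ = 2.296 × 4.2^0.3523 = 2.296 × 1.658 ≈ 3.806

3.81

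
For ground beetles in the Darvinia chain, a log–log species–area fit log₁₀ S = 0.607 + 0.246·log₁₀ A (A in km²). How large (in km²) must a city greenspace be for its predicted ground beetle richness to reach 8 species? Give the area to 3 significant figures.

16.0 km²

8 = 4.046 × A^0.246  ⇒  A^0.246 = 8/4.046 = 1.977
ln A = ln(1.977) / 0.246 = 0.6818 / 0.246 = 2.7714
A = e^2.7714 ≈ 15.98 km²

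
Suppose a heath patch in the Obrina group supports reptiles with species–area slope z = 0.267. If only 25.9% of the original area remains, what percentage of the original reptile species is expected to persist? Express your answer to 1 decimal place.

69.7%

S_new/S_old = (A_new/A_old)^z = 0.259^0.267
= exp(0.267 × ln 0.259) = exp(0.267 × -1.3509) = exp(-0.3607) ≈ 0.6972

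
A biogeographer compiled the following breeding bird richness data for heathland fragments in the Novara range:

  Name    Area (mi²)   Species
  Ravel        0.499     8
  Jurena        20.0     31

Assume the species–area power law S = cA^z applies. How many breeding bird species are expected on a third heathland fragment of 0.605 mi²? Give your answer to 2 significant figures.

8.6

z = ln(31/8) / ln(20/0.499) = 1.3545 / 3.6909 = 0.3670
c = 8 / 0.499^0.3670 = 8 / 0.7748 = 10.32
S₃ = 10.32 × 0.605^0.3670 = 10.32 × 0.8316 ≈ 8.586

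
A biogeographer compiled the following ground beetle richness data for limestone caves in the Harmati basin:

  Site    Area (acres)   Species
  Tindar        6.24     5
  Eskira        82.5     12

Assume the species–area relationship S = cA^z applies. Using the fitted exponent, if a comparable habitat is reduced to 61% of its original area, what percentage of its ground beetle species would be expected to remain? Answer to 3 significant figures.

84.6%

z = ln(12/5) / ln(82.5/6.24) = 0.8755 / 2.5818 = 0.3391
S_new/S_old = (A_new/A_old)^z = 0.61^0.3391 = exp(0.3391 × -0.4943) = 0.8457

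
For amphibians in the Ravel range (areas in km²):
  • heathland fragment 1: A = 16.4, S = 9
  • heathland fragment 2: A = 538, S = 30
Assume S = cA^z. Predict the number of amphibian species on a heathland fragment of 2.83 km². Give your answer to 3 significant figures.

z = ln(30/9) / ln(538/16.4) = 1.2040 / 3.4906 = 0.3449
c = 9 / 16.4^0.3449 = 9 / 2.624 = 3.429
S₃ = 3.429 × 2.83^0.3449 = 3.429 × 1.432 ≈ 4.91

4.91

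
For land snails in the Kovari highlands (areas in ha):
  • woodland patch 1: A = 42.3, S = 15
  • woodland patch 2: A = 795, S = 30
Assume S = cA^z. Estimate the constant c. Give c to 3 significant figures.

z = ln(S₂/S₁) / ln(A₂/A₁) = ln(30/15) / ln(795/42.3) = 0.6931 / 2.9336 = 0.2363
c = S₁ / A₁^z = 15 / 42.3^0.2363 = 15 / 2.423 = 6.192

6.19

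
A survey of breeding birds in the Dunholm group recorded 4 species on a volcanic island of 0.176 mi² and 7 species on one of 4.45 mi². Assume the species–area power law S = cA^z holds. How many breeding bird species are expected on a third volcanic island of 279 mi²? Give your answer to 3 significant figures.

14.3

z = ln(7/4) / ln(4.45/0.176) = 0.5596 / 3.2302 = 0.1732
c = 4 / 0.176^0.1732 = 4 / 0.7401 = 5.405
S₃ = 5.405 × 279^0.1732 = 5.405 × 2.653 ≈ 14.34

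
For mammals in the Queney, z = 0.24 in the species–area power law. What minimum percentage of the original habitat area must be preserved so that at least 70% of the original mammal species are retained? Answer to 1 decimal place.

Need (A_new/A_old)^0.24 = 0.7, so A_new/A_old = 0.7^(1/0.24) = 0.7^4.167
ln(A_new/A_old) = ln 0.7 / 0.24 = -0.3567 / 0.24 = -1.4861
A_new/A_old = e^-1.4861 ≈ 0.2262

22.6%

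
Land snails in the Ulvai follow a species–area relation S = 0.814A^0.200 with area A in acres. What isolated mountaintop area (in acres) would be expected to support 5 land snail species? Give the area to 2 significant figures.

5 = 0.814 × A^0.2  ⇒  A^0.2 = 5/0.814 = 6.143
ln A = ln(6.143) / 0.2 = 1.8152 / 0.2 = 9.0762
A = e^9.0762 ≈ 8744 acres

8700 acres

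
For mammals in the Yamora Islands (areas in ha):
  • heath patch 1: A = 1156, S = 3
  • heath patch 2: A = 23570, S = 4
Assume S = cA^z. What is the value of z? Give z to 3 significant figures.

0.0954

Taking logs: ln S = ln c + z ln A, so z = (ln S₂ − ln S₁)/(ln A₂ − ln A₁).
z = ln(4/3) / ln(23570/1156) = ln(1.333) / ln(20.39) = 0.2877 / 3.0150 = 0.0954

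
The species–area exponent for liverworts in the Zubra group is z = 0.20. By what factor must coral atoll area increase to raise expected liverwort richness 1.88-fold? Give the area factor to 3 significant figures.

23.5

(A₂/A₁)^0.2 = 1.88, so A₂/A₁ = 1.88^(1/0.2) = 1.88^5
ln(A₂/A₁) = ln 1.88 / 0.2 = 0.6313 / 0.2 = 3.1564
A₂/A₁ = e^3.1564 ≈ 23.48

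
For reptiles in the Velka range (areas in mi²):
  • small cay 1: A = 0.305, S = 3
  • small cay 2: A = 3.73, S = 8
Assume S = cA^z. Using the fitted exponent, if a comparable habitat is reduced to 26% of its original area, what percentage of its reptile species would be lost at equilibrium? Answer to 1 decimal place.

41.0%

z = ln(8/3) / ln(3.73/0.305) = 0.9808 / 2.5039 = 0.3917
S_new/S_old = (A_new/A_old)^z = 0.26^0.3917 = exp(0.3917 × -1.3471) = 0.59
Fraction lost = 1 − 0.59 = 0.41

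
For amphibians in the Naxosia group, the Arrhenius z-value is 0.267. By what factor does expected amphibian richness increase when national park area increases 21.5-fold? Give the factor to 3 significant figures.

2.27

S₂/S₁ = (A₂/A₁)^z = 21.5^0.267
ln(S₂/S₁) = 0.267 × ln 21.5 = 0.267 × 3.0681 = 0.8192
S₂/S₁ = e^0.8192 ≈ 2.269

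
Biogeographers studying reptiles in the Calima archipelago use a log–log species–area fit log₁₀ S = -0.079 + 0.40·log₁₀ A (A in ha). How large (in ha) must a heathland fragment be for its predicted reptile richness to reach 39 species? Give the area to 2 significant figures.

39 = 0.8337 × A^0.4  ⇒  A^0.4 = 39/0.8337 = 46.78
ln A = ln(46.78) / 0.4 = 3.8455 / 0.4 = 9.6137
A = e^9.6137 ≈ 14968 ha

15000 ha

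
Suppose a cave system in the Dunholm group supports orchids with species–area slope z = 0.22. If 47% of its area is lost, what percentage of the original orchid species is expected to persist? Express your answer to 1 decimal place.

87.0%

S_new/S_old = (A_new/A_old)^z = 0.53^0.22
= exp(0.22 × ln 0.53) = exp(0.22 × -0.6349) = exp(-0.1397) ≈ 0.8696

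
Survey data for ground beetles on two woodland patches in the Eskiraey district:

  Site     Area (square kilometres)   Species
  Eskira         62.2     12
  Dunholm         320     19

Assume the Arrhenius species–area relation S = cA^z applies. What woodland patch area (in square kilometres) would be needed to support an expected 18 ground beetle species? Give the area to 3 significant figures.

264 square kilometres

z = ln(19/12) / ln(320/62.2) = 0.4595 / 1.6380 = 0.2806
c = 12 / 62.2^0.2806 = 12 / 3.186 = 3.766
A = (18/3.766)^(1/0.2806) ⇒ ln A = ln(4.779)/0.2806 = 5.5756
A = e^5.5756 ≈ 263.9 square kilometres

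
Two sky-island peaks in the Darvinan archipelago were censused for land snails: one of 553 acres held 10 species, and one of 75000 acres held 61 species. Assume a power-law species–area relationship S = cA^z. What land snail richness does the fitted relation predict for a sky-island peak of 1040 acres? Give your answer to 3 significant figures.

12.6

z = ln(61/10) / ln(75000/553) = 1.8083 / 4.9099 = 0.3683
c = 10 / 553^0.3683 = 10 / 10.24 = 0.9769
S₃ = 0.9769 × 1040^0.3683 = 0.9769 × 12.92 ≈ 12.62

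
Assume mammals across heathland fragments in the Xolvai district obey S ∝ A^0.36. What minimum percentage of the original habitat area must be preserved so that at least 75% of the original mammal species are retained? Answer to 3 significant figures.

45.0%

Need (A_new/A_old)^0.36 = 0.75, so A_new/A_old = 0.75^(1/0.36) = 0.75^2.778
ln(A_new/A_old) = ln 0.75 / 0.36 = -0.2877 / 0.36 = -0.7991
A_new/A_old = e^-0.7991 ≈ 0.4497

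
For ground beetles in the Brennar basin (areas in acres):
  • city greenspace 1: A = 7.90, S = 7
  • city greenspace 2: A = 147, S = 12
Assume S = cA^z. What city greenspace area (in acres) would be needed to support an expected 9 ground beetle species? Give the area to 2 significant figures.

z = ln(12/7) / ln(147/7.9) = 0.5390 / 2.9236 = 0.1844
c = 7 / 7.9^0.1844 = 7 / 1.464 = 4.782
A = (9/4.782)^(1/0.1844) ⇒ ln A = ln(1.882)/0.1844 = 3.4300
A = e^3.4300 ≈ 30.88 acres

31 acres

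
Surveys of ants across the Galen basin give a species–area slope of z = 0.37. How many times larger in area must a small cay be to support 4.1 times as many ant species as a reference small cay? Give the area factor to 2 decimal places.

(A₂/A₁)^0.37 = 4.1, so A₂/A₁ = 4.1^(1/0.37) = 4.1^2.703
ln(A₂/A₁) = ln 4.1 / 0.37 = 1.4110 / 0.37 = 3.8135
A₂/A₁ = e^3.8135 ≈ 45.31

45.31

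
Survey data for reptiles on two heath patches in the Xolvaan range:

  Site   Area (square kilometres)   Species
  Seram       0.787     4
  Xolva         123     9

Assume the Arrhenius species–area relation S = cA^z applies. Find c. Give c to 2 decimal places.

z = ln(S₂/S₁) / ln(A₂/A₁) = ln(9/4) / ln(123/0.787) = 0.8109 / 5.0517 = 0.1605
c = S₁ / A₁^z = 4 / 0.787^0.1605 = 4 / 0.9623 = 4.157

4.16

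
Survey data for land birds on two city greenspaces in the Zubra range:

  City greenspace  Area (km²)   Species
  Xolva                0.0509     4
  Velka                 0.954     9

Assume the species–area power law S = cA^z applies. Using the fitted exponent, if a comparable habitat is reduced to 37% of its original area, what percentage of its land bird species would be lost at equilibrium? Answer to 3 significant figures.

24.1%

z = ln(9/4) / ln(0.954/0.0509) = 0.8109 / 2.9308 = 0.2767
S_new/S_old = (A_new/A_old)^z = 0.37^0.2767 = exp(0.2767 × -0.9943) = 0.7595
Fraction lost = 1 − 0.7595 = 0.2405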